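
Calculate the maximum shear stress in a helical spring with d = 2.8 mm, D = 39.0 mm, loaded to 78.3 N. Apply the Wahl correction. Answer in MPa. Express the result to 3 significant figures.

390 MPa

Spring index C = D/d = 39.0/2.8 = 13.9286
K_W = (4C−1)/(4C−4) + 0.615/C = 54.714/51.714 + 0.0442 = 1.1022
τ₀ = 8FD/(πd³) = 8·78.3·39.0/(π·2.8³) = 24429.6/68.964 = 354.24 MPa
τ_max = K·τ₀ = 1.1022 × 354.24 = 390.43 MPa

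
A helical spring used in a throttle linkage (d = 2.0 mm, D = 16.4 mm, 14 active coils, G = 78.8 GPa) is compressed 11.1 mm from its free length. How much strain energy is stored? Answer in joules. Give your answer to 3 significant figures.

0.157 J

k = Gd⁴/(8D³N_a) = (78.8×10³)(2.0⁴)/(8·16.4³·14) = 2.5521 N/mm
U = ½kδ² = 0.5 × 2.5521 × 11.1² = 157.22 N·mm = 0.15722 J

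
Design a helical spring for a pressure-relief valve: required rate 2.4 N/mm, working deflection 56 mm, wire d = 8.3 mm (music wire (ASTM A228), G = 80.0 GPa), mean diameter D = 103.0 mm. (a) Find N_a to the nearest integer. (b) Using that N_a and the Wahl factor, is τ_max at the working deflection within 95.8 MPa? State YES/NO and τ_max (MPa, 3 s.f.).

(a) 18 coils; (b) YES, τ_max = 69.1 MPa

N_a = Gd⁴/(8D³k) = (80.0×10³)(8.3⁴)/(8·103.0³·2.4) = 18.1 → N_a = 18
Actual rate k = Gd⁴/(8D³·18) = 2.4128 N/mm
Working load F = kδ = 2.4128·56 = 135.12 N
C = 103.0/8.3 = 12.4096; K_W = (4C−1)/(4C−4)+0.615/C = 1.1153
τ_max = K_W·8FD/(πd³) = 1.1153·61.981 = 69.127 MPa
τ_max ≤ 95.8 MPa → acceptable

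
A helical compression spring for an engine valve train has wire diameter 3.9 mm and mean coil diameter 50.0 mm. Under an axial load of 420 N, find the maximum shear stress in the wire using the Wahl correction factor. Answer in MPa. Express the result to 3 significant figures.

Spring index C = D/d = 50.0/3.9 = 12.8205
K_W = (4C−1)/(4C−4) + 0.615/C = 50.282/47.282 + 0.0480 = 1.1114
τ₀ = 8FD/(πd³) = 8·420·50.0/(π·3.9³) = 168000/186.36 = 901.5 MPa
τ_max = K·τ₀ = 1.1114 × 901.5 = 1001.9 MPa

1000 MPa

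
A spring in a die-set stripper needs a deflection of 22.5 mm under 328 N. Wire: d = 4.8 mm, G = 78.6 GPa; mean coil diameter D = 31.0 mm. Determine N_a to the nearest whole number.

Required rate k = F/δ = 328/22.5 = 14.578 N/mm
N_a = Gd⁴/(8D³k) = (78.6×10³ × 4.8⁴)/(8 × 31.0³ × 14.578)
    = 4.17241e+07 / 3.47429e+06 = 12.01 → 12 coils

12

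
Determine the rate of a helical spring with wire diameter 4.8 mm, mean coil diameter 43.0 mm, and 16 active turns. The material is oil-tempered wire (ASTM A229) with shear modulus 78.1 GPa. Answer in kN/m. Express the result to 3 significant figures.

4.07 kN/m

k = Gd⁴/(8D³N_a) = (78.1×10³ × 4.8⁴) / (8 × 43.0³ × 16)
  = 4.14587e+07 / 1.01769e+07 = 4.0738 N/mm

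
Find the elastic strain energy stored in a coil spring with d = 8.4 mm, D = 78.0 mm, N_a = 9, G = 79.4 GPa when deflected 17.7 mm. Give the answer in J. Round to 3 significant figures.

k = Gd⁴/(8D³N_a) = (79.4×10³)(8.4⁴)/(8·78.0³·9) = 11.57 N/mm
U = ½kδ² = 0.5 × 11.57 × 17.7² = 1812.3 N·mm = 1.8123 J

1.81 J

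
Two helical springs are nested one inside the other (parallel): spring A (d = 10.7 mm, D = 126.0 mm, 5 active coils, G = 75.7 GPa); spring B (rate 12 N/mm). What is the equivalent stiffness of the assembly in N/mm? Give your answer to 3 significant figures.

k_A = Gd⁴/(8D³N_a) = (75.7×10³)(10.7⁴)/(8·126.0³·5) = 12.401 N/mm
Parallel: k_eq = 12.401 + 12 = 24.401 N/mm

24.4 N/mm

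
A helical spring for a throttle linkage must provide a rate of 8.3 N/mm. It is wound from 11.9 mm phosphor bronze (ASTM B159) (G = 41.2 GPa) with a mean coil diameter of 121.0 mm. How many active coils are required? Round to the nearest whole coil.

7

N_a = Gd⁴/(8D³k) = (41.2×10³ × 11.9⁴)/(8 × 121.0³ × 8.3)
    = 8.262e+08 / 1.17632e+08 = 7.024 → 7 coils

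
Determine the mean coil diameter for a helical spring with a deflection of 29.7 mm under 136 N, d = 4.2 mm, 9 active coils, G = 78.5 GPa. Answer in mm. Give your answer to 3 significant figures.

Required rate k = F/δ = 136/29.7 = 4.5791 N/mm
D = (Gd⁴/(8N_a·k))^(1/3) = (78.5×10³·4.2⁴/(8·9·4.5791))^(1/3)
  = (74088.7)^(1/3) = 42.0001 mm

42.0 mm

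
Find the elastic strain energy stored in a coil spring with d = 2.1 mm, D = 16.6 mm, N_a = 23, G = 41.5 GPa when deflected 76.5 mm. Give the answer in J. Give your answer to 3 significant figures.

k = Gd⁴/(8D³N_a) = (41.5×10³)(2.1⁴)/(8·16.6³·23) = 0.95892 N/mm
U = ½kδ² = 0.5 × 0.95892 × 76.5² = 2805.9 N·mm = 2.8059 J

2.81 J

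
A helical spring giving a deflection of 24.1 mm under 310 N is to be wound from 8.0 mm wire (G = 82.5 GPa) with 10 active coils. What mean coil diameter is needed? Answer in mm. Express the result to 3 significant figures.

69.0 mm

Required rate k = F/δ = 310/24.1 = 12.863 N/mm
D = (Gd⁴/(8N_a·k))^(1/3) = (82.5×10³·8.0⁴/(8·10·12.863))^(1/3)
  = (328382)^(1/3) = 68.9911 mm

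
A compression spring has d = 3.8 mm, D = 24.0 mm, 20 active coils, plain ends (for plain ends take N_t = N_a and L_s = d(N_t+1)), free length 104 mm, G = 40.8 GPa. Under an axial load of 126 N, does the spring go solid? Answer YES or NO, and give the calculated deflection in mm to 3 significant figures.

k = Gd⁴/(8D³N_a) = (40.8×10³)(3.8⁴)/(8·24.0³·20) = 3.8463 N/mm
N_t = 20; L_s = 3.8·21 = 79.8 mm; δ_solid = L₀ − L_s = 104 − 79.8 = 24.2 mm
δ = F/k = 126/3.8463 = 32.759 mm
δ ≥ δ_solid → spring goes solid

YES, δ = 32.8 mm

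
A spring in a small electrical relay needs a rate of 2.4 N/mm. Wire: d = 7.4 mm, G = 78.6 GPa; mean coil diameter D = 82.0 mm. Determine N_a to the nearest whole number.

N_a = Gd⁴/(8D³k) = (78.6×10³ × 7.4⁴)/(8 × 82.0³ × 2.4)
    = 2.35694e+08 / 1.05863e+07 = 22.26 → 22 coils

22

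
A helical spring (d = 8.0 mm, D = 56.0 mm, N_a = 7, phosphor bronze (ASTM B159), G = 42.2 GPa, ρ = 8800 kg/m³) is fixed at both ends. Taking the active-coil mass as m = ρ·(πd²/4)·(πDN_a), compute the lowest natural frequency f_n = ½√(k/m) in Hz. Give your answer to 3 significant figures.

k = Gd⁴/(8D³N_a) = (42.2×10³)(8.0⁴)/(8·56.0³·7) = 17.576 N/mm = 17576 N/m
Wire length L = πDN_a = π·56.0·7 = 1231.5 mm
m = ρ·(πd²/4)·L = 8800 × 50.265×10⁻⁶ m² × 1.2315 m = 0.54474 kg
f_n = ½√(k/m) = 0.5·√(17576/0.54474) = 0.5·√(32265) = 89.812 Hz

89.8 Hz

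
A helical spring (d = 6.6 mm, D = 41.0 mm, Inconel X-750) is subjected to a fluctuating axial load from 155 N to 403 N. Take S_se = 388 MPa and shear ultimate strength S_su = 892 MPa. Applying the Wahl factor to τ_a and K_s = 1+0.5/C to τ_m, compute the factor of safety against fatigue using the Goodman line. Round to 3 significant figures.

3.75

C = D/d = 41.0/6.6 = 6.2121; K_W = (4C−1)/(4C−4)+0.615/C = 1.2429; K_s = 1+0.5/C = 1.0805
F_a = (F_max−F_min)/2 = 124 N; F_m = (F_max+F_min)/2 = 279 N
τ_a = K_W·8F_aD/(πd³) = 1.2429 × 45.031 = 55.969 MPa
τ_m = K_s·8F_mD/(πd³) = 1.0805 × 101.32 = 109.48 MPa
Goodman: 1/n_f = τ_a/S_se + τ_m/S_su = 55.969/388 + 109.48/892 = 0.14425 + 0.12273 = 0.26698
n_f = 1/0.26698 = 3.746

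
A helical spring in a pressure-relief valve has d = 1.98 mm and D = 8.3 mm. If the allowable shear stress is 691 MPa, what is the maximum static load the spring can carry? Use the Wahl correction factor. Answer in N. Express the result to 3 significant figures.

C = D/d = 8.3/1.98 = 4.1919
K_W = (4C−1)/(4C−4) + 0.615/C = 15.768/12.768 + 0.1467 = 1.3817
τ_max = K·8FD/(πd³) → F_max = τ_allow·πd³/(8DK)
F_max = 691·π·1.98³/(8·8.3·1.3817) = 16851/91.743 = 183.67 N

184 N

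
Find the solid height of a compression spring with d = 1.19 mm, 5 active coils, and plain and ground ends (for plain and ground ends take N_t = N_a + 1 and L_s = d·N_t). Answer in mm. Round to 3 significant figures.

7.14 mm

plain and ground ends: N_t = N_a + 1 = 5 + 1 = 6
L_s = d·N_t = 1.19 × 6 = 7.14 mm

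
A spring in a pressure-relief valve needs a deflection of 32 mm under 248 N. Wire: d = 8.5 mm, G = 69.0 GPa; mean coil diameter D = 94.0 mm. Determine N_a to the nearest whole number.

7

Required rate k = F/δ = 248/32 = 7.75 N/mm
N_a = Gd⁴/(8D³k) = (69.0×10³ × 8.5⁴)/(8 × 94.0³ × 7.75)
    = 3.60184e+08 / 5.14962e+07 = 6.994 → 7 coils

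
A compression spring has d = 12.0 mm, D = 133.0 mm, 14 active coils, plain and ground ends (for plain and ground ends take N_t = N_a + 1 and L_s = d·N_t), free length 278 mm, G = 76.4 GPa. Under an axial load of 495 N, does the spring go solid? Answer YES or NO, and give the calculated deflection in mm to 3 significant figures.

k = Gd⁴/(8D³N_a) = (76.4×10³)(12.0⁴)/(8·133.0³·14) = 6.0124 N/mm
N_t = 15; L_s = 12.0·15 = 180 mm; δ_solid = L₀ − L_s = 278 − 180 = 98 mm
δ = F/k = 495/6.0124 = 82.33 mm
δ < δ_solid → spring does not go solid

NO, δ = 82.3 mm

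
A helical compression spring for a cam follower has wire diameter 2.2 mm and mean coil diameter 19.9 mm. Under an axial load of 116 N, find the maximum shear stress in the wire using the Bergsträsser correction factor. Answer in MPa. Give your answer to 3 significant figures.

Spring index C = D/d = 19.9/2.2 = 9.0455
K_B = (4C+2)/(4C−3) = 38.182/33.182 = 1.1507
τ₀ = 8FD/(πd³) = 8·116·19.9/(π·2.2³) = 18467.2/33.452 = 552.06 MPa
τ_max = K·τ₀ = 1.1507 × 552.06 = 635.24 MPa

635 MPa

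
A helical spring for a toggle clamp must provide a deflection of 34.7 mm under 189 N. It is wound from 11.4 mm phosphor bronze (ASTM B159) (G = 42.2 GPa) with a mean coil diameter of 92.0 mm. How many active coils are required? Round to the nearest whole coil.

Required rate k = F/δ = 189/34.7 = 5.4467 N/mm
N_a = Gd⁴/(8D³k) = (42.2×10³ × 11.4⁴)/(8 × 92.0³ × 5.4467)
    = 7.12741e+08 / 3.39302e+07 = 21.01 → 21 coils

21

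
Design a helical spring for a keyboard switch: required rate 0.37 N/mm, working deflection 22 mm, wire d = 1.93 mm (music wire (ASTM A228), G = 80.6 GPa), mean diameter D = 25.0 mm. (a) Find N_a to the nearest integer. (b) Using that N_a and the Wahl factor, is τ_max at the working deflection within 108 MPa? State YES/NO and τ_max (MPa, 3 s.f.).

N_a = Gd⁴/(8D³k) = (80.6×10³)(1.93⁴)/(8·25.0³·0.37) = 24.18 → N_a = 24
Actual rate k = Gd⁴/(8D³·24) = 0.37277 N/mm
Working load F = kδ = 0.37277·22 = 8.201 N
C = 25.0/1.93 = 12.9534; K_W = (4C−1)/(4C−4)+0.615/C = 1.1102
τ_max = K_W·8FD/(πd³) = 1.1102·72.623 = 80.628 MPa
τ_max ≤ 108 MPa → acceptable

(a) 24 coils; (b) YES, τ_max = 80.6 MPa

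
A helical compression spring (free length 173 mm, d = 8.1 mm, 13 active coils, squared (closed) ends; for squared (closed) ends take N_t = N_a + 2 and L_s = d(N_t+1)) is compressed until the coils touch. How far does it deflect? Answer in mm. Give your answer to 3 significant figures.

43.4 mm

N_t = 15; L_s = 8.1·16 = 129.6 mm
δ_solid = L₀ − L_s = 173 − 129.6 = 43.4 mm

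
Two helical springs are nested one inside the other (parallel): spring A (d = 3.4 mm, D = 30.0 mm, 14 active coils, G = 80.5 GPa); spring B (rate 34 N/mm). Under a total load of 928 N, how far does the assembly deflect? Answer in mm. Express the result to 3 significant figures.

24.7 mm

k_A = Gd⁴/(8D³N_a) = (80.5×10³)(3.4⁴)/(8·30.0³·14) = 3.5574 N/mm
Parallel: k_eq = 3.5574 + 34 = 37.557 N/mm
δ = F/k_eq = 928/37.557 = 24.709 mm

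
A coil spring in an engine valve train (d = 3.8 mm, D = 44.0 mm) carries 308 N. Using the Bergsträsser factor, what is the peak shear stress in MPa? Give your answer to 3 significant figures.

Spring index C = D/d = 44.0/3.8 = 11.5789
K_B = (4C+2)/(4C−3) = 48.316/43.316 = 1.1154
τ₀ = 8FD/(πd³) = 8·308·44.0/(π·3.8³) = 108416/172.39 = 628.92 MPa
τ_max = K·τ₀ = 1.1154 × 628.92 = 701.51 MPa

702 MPa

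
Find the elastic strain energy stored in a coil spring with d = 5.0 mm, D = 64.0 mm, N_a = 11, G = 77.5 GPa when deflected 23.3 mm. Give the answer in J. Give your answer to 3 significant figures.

k = Gd⁴/(8D³N_a) = (77.5×10³)(5.0⁴)/(8·64.0³·11) = 2.0997 N/mm
U = ½kδ² = 0.5 × 2.0997 × 23.3² = 569.96 N·mm = 0.56996 J

0.570 J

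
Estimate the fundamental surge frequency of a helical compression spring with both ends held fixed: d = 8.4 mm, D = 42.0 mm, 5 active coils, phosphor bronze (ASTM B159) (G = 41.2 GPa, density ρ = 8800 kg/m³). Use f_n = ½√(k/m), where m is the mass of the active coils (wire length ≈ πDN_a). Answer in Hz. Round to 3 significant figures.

232 Hz

k = Gd⁴/(8D³N_a) = (41.2×10³)(8.4⁴)/(8·42.0³·5) = 69.216 N/mm = 69216 N/m
Wire length L = πDN_a = π·42.0·5 = 659.73 mm
m = ρ·(πd²/4)·L = 8800 × 55.418×10⁻⁶ m² × 0.65973 m = 0.32174 kg
f_n = ½√(k/m) = 0.5·√(69216/0.32174) = 0.5·√(2.1513e+05) = 231.91 Hz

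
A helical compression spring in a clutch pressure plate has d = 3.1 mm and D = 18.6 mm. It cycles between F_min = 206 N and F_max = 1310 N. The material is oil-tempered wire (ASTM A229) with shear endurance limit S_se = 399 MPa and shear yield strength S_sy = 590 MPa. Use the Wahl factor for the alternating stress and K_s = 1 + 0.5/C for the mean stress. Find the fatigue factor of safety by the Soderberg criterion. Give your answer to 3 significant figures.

0.201

C = D/d = 18.6/3.1 = 6.0000; K_W = (4C−1)/(4C−4)+0.615/C = 1.2525; K_s = 1+0.5/C = 1.0833
F_a = (F_max−F_min)/2 = 552 N; F_m = (F_max+F_min)/2 = 758 N
τ_a = K_W·8F_aD/(πd³) = 1.2525 × 877.62 = 1099.2 MPa
τ_m = K_s·8F_mD/(πd³) = 1.0833 × 1205.1 = 1305.6 MPa
Soderberg: 1/n_f = τ_a/S_se + τ_m/S_sy = 1099.2/399 + 1305.6/590 = 2.75494 + 2.21283 = 4.9678
n_f = 1/4.9678 = 0.2013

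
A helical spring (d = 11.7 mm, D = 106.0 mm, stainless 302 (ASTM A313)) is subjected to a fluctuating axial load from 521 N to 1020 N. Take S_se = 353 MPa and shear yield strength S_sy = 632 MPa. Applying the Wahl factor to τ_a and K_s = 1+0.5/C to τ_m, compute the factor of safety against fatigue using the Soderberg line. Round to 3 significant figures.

2.82

C = D/d = 106.0/11.7 = 9.0598; K_W = (4C−1)/(4C−4)+0.615/C = 1.1609; K_s = 1+0.5/C = 1.0552
F_a = (F_max−F_min)/2 = 249.5 N; F_m = (F_max+F_min)/2 = 770.5 N
τ_a = K_W·8F_aD/(πd³) = 1.1609 × 42.049 = 48.817 MPa
τ_m = K_s·8F_mD/(πd³) = 1.0552 × 129.86 = 137.02 MPa
Soderberg: 1/n_f = τ_a/S_se + τ_m/S_sy = 48.817/353 + 137.02/632 = 0.13829 + 0.21681 = 0.3551
n_f = 1/0.3551 = 2.816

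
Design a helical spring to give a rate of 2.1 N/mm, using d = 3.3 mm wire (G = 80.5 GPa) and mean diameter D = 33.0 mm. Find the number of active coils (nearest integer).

16

N_a = Gd⁴/(8D³k) = (80.5×10³ × 3.3⁴)/(8 × 33.0³ × 2.1)
    = 9.54666e+06 / 603742 = 15.81 → 16 coils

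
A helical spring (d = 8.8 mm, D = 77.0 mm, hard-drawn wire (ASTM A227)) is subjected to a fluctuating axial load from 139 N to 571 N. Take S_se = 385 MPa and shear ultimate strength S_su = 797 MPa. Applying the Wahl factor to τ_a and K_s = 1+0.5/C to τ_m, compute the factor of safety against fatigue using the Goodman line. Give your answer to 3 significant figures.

3.09

C = D/d = 77.0/8.8 = 8.7500; K_W = (4C−1)/(4C−4)+0.615/C = 1.1671; K_s = 1+0.5/C = 1.0571
F_a = (F_max−F_min)/2 = 216 N; F_m = (F_max+F_min)/2 = 355 N
τ_a = K_W·8F_aD/(πd³) = 1.1671 × 62.149 = 72.532 MPa
τ_m = K_s·8F_mD/(πd³) = 1.0571 × 102.14 = 107.98 MPa
Goodman: 1/n_f = τ_a/S_se + τ_m/S_su = 72.532/385 + 107.98/797 = 0.18839 + 0.13548 = 0.32388
n_f = 1/0.32388 = 3.088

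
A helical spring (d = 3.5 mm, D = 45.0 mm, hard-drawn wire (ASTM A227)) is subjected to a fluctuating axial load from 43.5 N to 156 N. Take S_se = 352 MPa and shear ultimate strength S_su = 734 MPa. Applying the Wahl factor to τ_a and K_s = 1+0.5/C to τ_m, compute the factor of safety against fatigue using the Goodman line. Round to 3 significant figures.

C = D/d = 45.0/3.5 = 12.8571; K_W = (4C−1)/(4C−4)+0.615/C = 1.1111; K_s = 1+0.5/C = 1.0389
F_a = (F_max−F_min)/2 = 56.25 N; F_m = (F_max+F_min)/2 = 99.75 N
τ_a = K_W·8F_aD/(πd³) = 1.1111 × 150.34 = 167.04 MPa
τ_m = K_s·8F_mD/(πd³) = 1.0389 × 266.6 = 276.97 MPa
Goodman: 1/n_f = τ_a/S_se + τ_m/S_su = 167.04/352 + 276.97/734 = 0.47454 + 0.37734 = 0.85189
n_f = 1/0.85189 = 1.174

1.17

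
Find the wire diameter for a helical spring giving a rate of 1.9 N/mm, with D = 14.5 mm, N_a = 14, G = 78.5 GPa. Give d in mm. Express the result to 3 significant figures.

1.70 mm

d = (8D³N_a·k / G)^(1/4) = (8·14.5³·14·1.9 / (78.5×10³))^0.25
  = (8.2643)^0.25 = 1.6955 mm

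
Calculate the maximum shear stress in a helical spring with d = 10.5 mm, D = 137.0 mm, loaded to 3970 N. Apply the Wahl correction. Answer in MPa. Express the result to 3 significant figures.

Spring index C = D/d = 137.0/10.5 = 13.0476
K_W = (4C−1)/(4C−4) + 0.615/C = 51.190/48.190 + 0.0471 = 1.1094
τ₀ = 8FD/(πd³) = 8·3970·137.0/(π·10.5³) = 4.35112e+06/3636.8 = 1196.4 MPa
τ_max = K·τ₀ = 1.1094 × 1196.4 = 1327.3 MPa

1330 MPa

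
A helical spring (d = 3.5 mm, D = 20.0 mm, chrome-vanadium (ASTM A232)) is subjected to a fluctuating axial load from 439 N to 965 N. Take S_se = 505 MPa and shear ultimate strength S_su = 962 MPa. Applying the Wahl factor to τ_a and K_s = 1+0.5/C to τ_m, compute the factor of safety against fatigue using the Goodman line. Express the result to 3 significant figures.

0.579

C = D/d = 20.0/3.5 = 5.7143; K_W = (4C−1)/(4C−4)+0.615/C = 1.2667; K_s = 1+0.5/C = 1.0875
F_a = (F_max−F_min)/2 = 263 N; F_m = (F_max+F_min)/2 = 702 N
τ_a = K_W·8F_aD/(πd³) = 1.2667 × 312.41 = 395.73 MPa
τ_m = K_s·8F_mD/(πd³) = 1.0875 × 833.88 = 906.84 MPa
Goodman: 1/n_f = τ_a/S_se + τ_m/S_su = 395.73/505 + 906.84/962 = 0.78363 + 0.94266 = 1.7263
n_f = 1/1.7263 = 0.5793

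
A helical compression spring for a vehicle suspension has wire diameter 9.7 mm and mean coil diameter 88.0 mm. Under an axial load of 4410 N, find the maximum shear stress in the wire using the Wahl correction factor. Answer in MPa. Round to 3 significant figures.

Spring index C = D/d = 88.0/9.7 = 9.0722
K_W = (4C−1)/(4C−4) + 0.615/C = 35.289/32.289 + 0.0678 = 1.1607
τ₀ = 8FD/(πd³) = 8·4410·88.0/(π·9.7³) = 3.10464e+06/2867.2 = 1082.8 MPa
τ_max = K·τ₀ = 1.1607 × 1082.8 = 1256.8 MPa

1260 MPa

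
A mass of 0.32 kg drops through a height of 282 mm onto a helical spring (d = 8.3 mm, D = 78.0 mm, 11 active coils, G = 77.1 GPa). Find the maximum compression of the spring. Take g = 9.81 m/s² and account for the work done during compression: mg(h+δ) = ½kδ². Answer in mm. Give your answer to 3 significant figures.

14.6 mm

k = Gd⁴/(8D³N_a) = (77.1×10³)(8.3⁴)/(8·78.0³·11) = 8.7619 N/mm
W = mg = 0.32 × 9.81 = 3.1392 N
½kδ² − Wδ − Wh = 0 → δ = (W + √(W² + 2kWh))/k
δ = (3.1392 + √(9.8546 + 15513.1))/8.7619 = (3.1392 + 124.59)/8.7619 = 14.578 mm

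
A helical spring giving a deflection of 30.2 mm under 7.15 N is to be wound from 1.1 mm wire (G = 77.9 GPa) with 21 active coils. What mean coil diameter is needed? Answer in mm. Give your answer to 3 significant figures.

14.2 mm

Required rate k = F/δ = 7.15/30.2 = 0.23675 N/mm
D = (Gd⁴/(8N_a·k))^(1/3) = (77.9×10³·1.1⁴/(8·21·0.23675))^(1/3)
  = (2867.48)^(1/3) = 14.2069 mm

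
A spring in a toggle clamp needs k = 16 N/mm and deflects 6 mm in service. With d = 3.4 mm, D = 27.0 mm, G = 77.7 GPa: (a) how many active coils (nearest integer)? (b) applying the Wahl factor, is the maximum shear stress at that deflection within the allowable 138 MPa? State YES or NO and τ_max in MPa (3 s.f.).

N_a = Gd⁴/(8D³k) = (77.7×10³)(3.4⁴)/(8·27.0³·16) = 4.121 → N_a = 4
Actual rate k = Gd⁴/(8D³·4) = 16.485 N/mm
Working load F = kδ = 16.485·6 = 98.911 N
C = 27.0/3.4 = 7.9412; K_W = (4C−1)/(4C−4)+0.615/C = 1.1855
τ_max = K_W·8FD/(πd³) = 1.1855·173.03 = 205.12 MPa
τ_max > 138 MPa → exceeds allowable

(a) 4 coils; (b) NO, τ_max = 205 MPa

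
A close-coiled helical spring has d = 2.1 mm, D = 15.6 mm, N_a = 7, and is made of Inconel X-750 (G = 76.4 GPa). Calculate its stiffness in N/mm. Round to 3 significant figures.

k = Gd⁴/(8D³N_a) = (76.4×10³ × 2.1⁴) / (8 × 15.6³ × 7)
  = 1.48583e+06 / 212599 = 6.9889 N/mm

6.99 N/mm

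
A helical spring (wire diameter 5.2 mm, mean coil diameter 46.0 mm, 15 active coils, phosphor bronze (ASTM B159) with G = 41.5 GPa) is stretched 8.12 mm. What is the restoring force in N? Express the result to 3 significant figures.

21.1 N

k = Gd⁴/(8D³N_a) = (41.5×10³)(5.2⁴)/(8·46.0³·15) = 2.5978 N/mm
F = k·δ = 2.5978 × 8.12 = 21.094 N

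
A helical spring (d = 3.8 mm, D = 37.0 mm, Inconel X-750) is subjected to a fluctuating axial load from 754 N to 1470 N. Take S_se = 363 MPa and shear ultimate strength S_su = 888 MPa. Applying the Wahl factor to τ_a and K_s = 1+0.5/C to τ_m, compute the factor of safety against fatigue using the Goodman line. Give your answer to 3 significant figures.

C = D/d = 37.0/3.8 = 9.7368; K_W = (4C−1)/(4C−4)+0.615/C = 1.1490; K_s = 1+0.5/C = 1.0514
F_a = (F_max−F_min)/2 = 358 N; F_m = (F_max+F_min)/2 = 1112 N
τ_a = K_W·8F_aD/(πd³) = 1.1490 × 614.72 = 706.31 MPa
τ_m = K_s·8F_mD/(πd³) = 1.0514 × 1909.4 = 2007.4 MPa
Goodman: 1/n_f = τ_a/S_se + τ_m/S_su = 706.31/363 + 2007.4/888 = 1.94576 + 2.26064 = 4.2064
n_f = 1/4.2064 = 0.2377

0.238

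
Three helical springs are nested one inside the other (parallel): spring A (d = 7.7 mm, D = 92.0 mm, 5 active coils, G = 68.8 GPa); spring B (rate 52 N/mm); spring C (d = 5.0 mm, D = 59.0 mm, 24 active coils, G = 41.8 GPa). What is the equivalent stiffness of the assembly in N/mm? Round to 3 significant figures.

k_A = Gd⁴/(8D³N_a) = (68.8×10³)(7.7⁴)/(8·92.0³·5) = 7.7648 N/mm
k_C = Gd⁴/(8D³N_a) = (41.8×10³)(5.0⁴)/(8·59.0³·24) = 0.66252 N/mm
Parallel: k_eq = 7.7648 + 52 + 0.66252 = 60.427 N/mm

60.4 N/mm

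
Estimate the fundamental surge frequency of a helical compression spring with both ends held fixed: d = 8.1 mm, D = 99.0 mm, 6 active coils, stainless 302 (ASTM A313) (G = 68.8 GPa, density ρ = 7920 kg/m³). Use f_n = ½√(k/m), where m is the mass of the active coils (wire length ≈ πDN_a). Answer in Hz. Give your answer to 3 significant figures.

k = Gd⁴/(8D³N_a) = (68.8×10³)(8.1⁴)/(8·99.0³·6) = 6.3589 N/mm = 6358.9 N/m
Wire length L = πDN_a = π·99.0·6 = 1866.1 mm
m = ρ·(πd²/4)·L = 7920 × 51.53×10⁻⁶ m² × 1.8661 m = 0.76159 kg
f_n = ½√(k/m) = 0.5·√(6358.9/0.76159) = 0.5·√(8349.5) = 45.688 Hz

45.7 Hz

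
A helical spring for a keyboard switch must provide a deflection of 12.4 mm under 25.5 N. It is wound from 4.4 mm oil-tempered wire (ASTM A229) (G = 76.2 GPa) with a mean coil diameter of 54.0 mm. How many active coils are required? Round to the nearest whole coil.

Required rate k = F/δ = 25.5/12.4 = 2.0565 N/mm
N_a = Gd⁴/(8D³k) = (76.2×10³ × 4.4⁴)/(8 × 54.0³ × 2.0565)
    = 2.85605e+07 / 2.59054e+06 = 11.02 → 11 coils

11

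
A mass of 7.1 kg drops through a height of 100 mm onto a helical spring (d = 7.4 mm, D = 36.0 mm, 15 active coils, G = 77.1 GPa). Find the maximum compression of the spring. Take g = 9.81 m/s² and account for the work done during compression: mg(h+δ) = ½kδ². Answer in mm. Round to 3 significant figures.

20.1 mm

k = Gd⁴/(8D³N_a) = (77.1×10³)(7.4⁴)/(8·36.0³·15) = 41.295 N/mm
W = mg = 7.1 × 9.81 = 69.651 N
½kδ² − Wδ − Wh = 0 → δ = (W + √(W² + 2kWh))/k
δ = (69.651 + √(4851.3 + 575241))/41.295 = (69.651 + 761.64)/41.295 = 20.131 mm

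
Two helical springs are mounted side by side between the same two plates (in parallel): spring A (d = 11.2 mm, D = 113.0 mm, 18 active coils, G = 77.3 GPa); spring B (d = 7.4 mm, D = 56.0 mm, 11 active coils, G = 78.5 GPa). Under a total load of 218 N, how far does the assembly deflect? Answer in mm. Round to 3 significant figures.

10.3 mm

k_A = Gd⁴/(8D³N_a) = (77.3×10³)(11.2⁴)/(8·113.0³·18) = 5.854 N/mm
k_B = Gd⁴/(8D³N_a) = (78.5×10³)(7.4⁴)/(8·56.0³·11) = 15.232 N/mm
Parallel: k_eq = 5.854 + 15.232 = 21.086 N/mm
δ = F/k_eq = 218/21.086 = 10.339 mm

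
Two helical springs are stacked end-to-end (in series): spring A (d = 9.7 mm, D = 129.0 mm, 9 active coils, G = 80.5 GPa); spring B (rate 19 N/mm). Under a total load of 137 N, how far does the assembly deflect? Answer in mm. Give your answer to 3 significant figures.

k_A = Gd⁴/(8D³N_a) = (80.5×10³)(9.7⁴)/(8·129.0³·9) = 4.6109 N/mm
Series: 1/k_eq = 1/4.6109 + 1/19 = 0.26951; k_eq = 3.7104 N/mm
δ = F/k_eq = 137/3.7104 = 36.923 mm

36.9 mm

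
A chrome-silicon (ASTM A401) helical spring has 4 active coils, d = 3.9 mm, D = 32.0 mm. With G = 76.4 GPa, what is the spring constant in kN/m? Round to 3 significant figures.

k = Gd⁴/(8D³N_a) = (76.4×10³ × 3.9⁴) / (8 × 32.0³ × 4)
  = 1.76747e+07 / 1.04858e+06 = 16.856 N/mm

16.9 kN/m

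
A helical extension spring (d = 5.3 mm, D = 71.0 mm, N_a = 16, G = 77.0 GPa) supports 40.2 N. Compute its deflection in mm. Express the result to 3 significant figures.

30.3 mm

k = Gd⁴/(8D³N_a) = (77.0×10³)(5.3⁴)/(8·71.0³·16) = 1.3262 N/mm
δ = F/k = 40.2 / 1.3262 = 30.312 mm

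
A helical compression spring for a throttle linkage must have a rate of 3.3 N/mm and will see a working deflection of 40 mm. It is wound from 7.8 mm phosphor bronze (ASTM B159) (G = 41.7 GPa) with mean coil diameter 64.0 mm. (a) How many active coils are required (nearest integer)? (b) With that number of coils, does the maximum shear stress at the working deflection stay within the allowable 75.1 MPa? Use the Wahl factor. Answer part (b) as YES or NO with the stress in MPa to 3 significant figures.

(a) 22 coils; (b) YES, τ_max = 54.2 MPa

N_a = Gd⁴/(8D³k) = (41.7×10³)(7.8⁴)/(8·64.0³·3.3) = 22.3 → N_a = 22
Actual rate k = Gd⁴/(8D³·22) = 3.3455 N/mm
Working load F = kδ = 3.3455·40 = 133.82 N
C = 64.0/7.8 = 8.2051; K_W = (4C−1)/(4C−4)+0.615/C = 1.1790
τ_max = K_W·8FD/(πd³) = 1.1790·45.958 = 54.186 MPa
τ_max ≤ 75.1 MPa → acceptable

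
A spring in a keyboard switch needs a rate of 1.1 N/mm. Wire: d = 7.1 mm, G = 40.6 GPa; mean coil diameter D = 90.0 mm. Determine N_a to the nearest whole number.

N_a = Gd⁴/(8D³k) = (40.6×10³ × 7.1⁴)/(8 × 90.0³ × 1.1)
    = 1.03171e+08 / 6.4152e+06 = 16.08 → 16 coils

16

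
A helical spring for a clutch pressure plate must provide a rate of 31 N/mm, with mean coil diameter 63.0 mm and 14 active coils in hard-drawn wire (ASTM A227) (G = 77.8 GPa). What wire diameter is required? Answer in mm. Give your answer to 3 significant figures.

10.3 mm

d = (8D³N_a·k / G)^(1/4) = (8·63.0³·14·31 / (77.8×10³))^0.25
  = (11159)^0.25 = 10.2779 mm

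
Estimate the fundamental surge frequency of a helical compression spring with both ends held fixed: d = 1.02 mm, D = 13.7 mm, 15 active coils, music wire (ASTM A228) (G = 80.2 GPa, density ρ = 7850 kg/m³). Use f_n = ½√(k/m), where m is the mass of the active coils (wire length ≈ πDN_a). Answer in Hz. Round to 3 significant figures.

k = Gd⁴/(8D³N_a) = (80.2×10³)(1.02⁴)/(8·13.7³·15) = 0.28134 N/mm = 281.34 N/m
Wire length L = πDN_a = π·13.7·15 = 645.6 mm
m = ρ·(πd²/4)·L = 7850 × 0.81713×10⁻⁶ m² × 0.6456 m = 0.0041412 kg
f_n = ½√(k/m) = 0.5·√(281.34/0.0041412) = 0.5·√(67938) = 130.32 Hz

130 Hz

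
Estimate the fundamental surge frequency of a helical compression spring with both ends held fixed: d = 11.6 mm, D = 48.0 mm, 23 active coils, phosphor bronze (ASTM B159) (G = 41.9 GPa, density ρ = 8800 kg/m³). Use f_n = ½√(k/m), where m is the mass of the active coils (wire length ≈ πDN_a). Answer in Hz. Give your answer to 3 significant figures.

k = Gd⁴/(8D³N_a) = (41.9×10³)(11.6⁴)/(8·48.0³·23) = 37.282 N/mm = 37282 N/m
Wire length L = πDN_a = π·48.0·23 = 3468.3 mm
m = ρ·(πd²/4)·L = 8800 × 105.68×10⁻⁶ m² × 3.4683 m = 3.2256 kg
f_n = ½√(k/m) = 0.5·√(37282/3.2256) = 0.5·√(11558) = 53.755 Hz

53.8 Hz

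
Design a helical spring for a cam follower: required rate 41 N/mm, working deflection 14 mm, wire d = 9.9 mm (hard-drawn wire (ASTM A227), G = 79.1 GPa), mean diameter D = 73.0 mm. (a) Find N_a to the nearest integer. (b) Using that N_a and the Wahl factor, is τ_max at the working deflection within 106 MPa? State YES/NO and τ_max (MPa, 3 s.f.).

N_a = Gd⁴/(8D³k) = (79.1×10³)(9.9⁴)/(8·73.0³·41) = 5.955 → N_a = 6
Actual rate k = Gd⁴/(8D³·6) = 40.692 N/mm
Working load F = kδ = 40.692·14 = 569.69 N
C = 73.0/9.9 = 7.3737; K_W = (4C−1)/(4C−4)+0.615/C = 1.2011
τ_max = K_W·8FD/(πd³) = 1.2011·109.14 = 131.09 MPa
τ_max > 106 MPa → exceeds allowable

(a) 6 coils; (b) NO, τ_max = 131 MPa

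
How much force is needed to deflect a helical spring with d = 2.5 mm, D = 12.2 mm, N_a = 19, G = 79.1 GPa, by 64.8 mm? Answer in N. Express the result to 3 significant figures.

k = Gd⁴/(8D³N_a) = (79.1×10³)(2.5⁴)/(8·12.2³·19) = 11.195 N/mm
F = k·δ = 11.195 × 64.8 = 725.42 N

725 N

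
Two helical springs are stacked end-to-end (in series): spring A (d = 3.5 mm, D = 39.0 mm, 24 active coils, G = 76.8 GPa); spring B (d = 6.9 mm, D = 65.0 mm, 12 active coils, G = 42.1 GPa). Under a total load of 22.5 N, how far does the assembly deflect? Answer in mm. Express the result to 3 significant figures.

28.5 mm

k_A = Gd⁴/(8D³N_a) = (76.8×10³)(3.5⁴)/(8·39.0³·24) = 1.0119 N/mm
k_B = Gd⁴/(8D³N_a) = (42.1×10³)(6.9⁴)/(8·65.0³·12) = 3.6197 N/mm
Series: 1/k_eq = 1/1.0119 + 1/3.6197 = 1.2645; k_eq = 0.79082 N/mm
δ = F/k_eq = 22.5/0.79082 = 28.451 mm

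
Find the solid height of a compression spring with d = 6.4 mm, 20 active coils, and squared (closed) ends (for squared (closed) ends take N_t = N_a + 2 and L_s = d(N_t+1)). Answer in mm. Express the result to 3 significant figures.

squared (closed) ends: N_t = N_a + 2 = 20 + 2 = 22
L_s = d·(N_t+1) = 6.4 × 23 = 147.2 mm

147 mm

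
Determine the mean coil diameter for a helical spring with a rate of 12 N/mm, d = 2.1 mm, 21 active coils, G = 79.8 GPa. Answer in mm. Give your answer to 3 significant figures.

D = (Gd⁴/(8N_a·k))^(1/3) = (79.8×10³·2.1⁴/(8·21·12))^(1/3)
  = (769.821)^(1/3) = 9.1649 mm

9.16 mm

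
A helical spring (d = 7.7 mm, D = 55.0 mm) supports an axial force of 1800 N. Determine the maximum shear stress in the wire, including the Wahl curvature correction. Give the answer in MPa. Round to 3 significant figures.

667 MPa

Spring index C = D/d = 55.0/7.7 = 7.1429
K_W = (4C−1)/(4C−4) + 0.615/C = 27.571/24.571 + 0.0861 = 1.2082
τ₀ = 8FD/(πd³) = 8·1800·55.0/(π·7.7³) = 792000/1434.2 = 552.21 MPa
τ_max = K·τ₀ = 1.2082 × 552.21 = 667.17 MPa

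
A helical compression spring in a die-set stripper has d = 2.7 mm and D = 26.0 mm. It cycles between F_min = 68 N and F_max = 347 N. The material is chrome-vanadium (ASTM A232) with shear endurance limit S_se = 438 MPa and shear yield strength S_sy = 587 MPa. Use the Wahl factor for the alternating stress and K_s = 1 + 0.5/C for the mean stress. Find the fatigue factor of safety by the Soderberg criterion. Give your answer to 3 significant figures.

0.403

C = D/d = 26.0/2.7 = 9.6296; K_W = (4C−1)/(4C−4)+0.615/C = 1.1508; K_s = 1+0.5/C = 1.0519
F_a = (F_max−F_min)/2 = 139.5 N; F_m = (F_max+F_min)/2 = 207.5 N
τ_a = K_W·8F_aD/(πd³) = 1.1508 × 469.24 = 539.99 MPa
τ_m = K_s·8F_mD/(πd³) = 1.0519 × 697.98 = 734.22 MPa
Soderberg: 1/n_f = τ_a/S_se + τ_m/S_sy = 539.99/438 + 734.22/587 = 1.23286 + 1.25080 = 2.4837
n_f = 1/2.4837 = 0.4026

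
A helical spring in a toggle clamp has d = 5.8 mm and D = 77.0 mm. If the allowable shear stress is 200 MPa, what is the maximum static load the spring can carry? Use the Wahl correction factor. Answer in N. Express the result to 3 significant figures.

C = D/d = 77.0/5.8 = 13.2759
K_W = (4C−1)/(4C−4) + 0.615/C = 52.103/49.103 + 0.0463 = 1.1074
τ_max = K·8FD/(πd³) → F_max = τ_allow·πd³/(8DK)
F_max = 200·π·5.8³/(8·77.0·1.1074) = 1.2259e+05/682.17 = 179.71 N

180 N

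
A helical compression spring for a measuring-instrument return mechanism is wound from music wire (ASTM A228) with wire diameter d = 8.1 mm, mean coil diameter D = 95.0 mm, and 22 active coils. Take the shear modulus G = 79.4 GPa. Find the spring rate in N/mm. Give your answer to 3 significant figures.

k = Gd⁴/(8D³N_a) = (79.4×10³ × 8.1⁴) / (8 × 95.0³ × 22)
  = 3.41791e+08 / 1.50898e+08 = 2.265 N/mm

2.27 N/mm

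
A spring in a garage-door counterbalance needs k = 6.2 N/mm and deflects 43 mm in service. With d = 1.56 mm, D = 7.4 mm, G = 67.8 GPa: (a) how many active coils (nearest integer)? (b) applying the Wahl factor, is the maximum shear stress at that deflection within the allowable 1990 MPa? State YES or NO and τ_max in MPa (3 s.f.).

(a) 20 coils; (b) YES, τ_max = 1760 MPa

N_a = Gd⁴/(8D³k) = (67.8×10³)(1.56⁴)/(8·7.4³·6.2) = 19.98 → N_a = 20
Actual rate k = Gd⁴/(8D³·20) = 6.1932 N/mm
Working load F = kδ = 6.1932·43 = 266.31 N
C = 7.4/1.56 = 4.7436; K_W = (4C−1)/(4C−4)+0.615/C = 1.3300
τ_max = K_W·8FD/(πd³) = 1.3300·1321.8 = 1758 MPa
τ_max ≤ 1990 MPa → acceptable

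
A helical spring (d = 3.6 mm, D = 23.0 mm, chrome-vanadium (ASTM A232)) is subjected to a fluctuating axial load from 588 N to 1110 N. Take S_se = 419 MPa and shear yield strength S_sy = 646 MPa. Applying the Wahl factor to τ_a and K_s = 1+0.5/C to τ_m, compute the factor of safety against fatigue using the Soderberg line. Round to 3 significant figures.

0.364

C = D/d = 23.0/3.6 = 6.3889; K_W = (4C−1)/(4C−4)+0.615/C = 1.2354; K_s = 1+0.5/C = 1.0783
F_a = (F_max−F_min)/2 = 261 N; F_m = (F_max+F_min)/2 = 849 N
τ_a = K_W·8F_aD/(πd³) = 1.2354 × 327.64 = 404.78 MPa
τ_m = K_s·8F_mD/(πd³) = 1.0783 × 1065.8 = 1149.2 MPa
Soderberg: 1/n_f = τ_a/S_se + τ_m/S_sy = 404.78/419 + 1149.2/646 = 0.96607 + 1.77893 = 2.745
n_f = 1/2.745 = 0.3643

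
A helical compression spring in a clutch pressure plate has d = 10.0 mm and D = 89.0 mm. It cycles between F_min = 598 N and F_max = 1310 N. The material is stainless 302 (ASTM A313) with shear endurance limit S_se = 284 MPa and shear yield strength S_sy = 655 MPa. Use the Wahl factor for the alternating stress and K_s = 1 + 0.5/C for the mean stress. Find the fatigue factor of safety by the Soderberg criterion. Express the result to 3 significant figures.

C = D/d = 89.0/10.0 = 8.9000; K_W = (4C−1)/(4C−4)+0.615/C = 1.1640; K_s = 1+0.5/C = 1.0562
F_a = (F_max−F_min)/2 = 356 N; F_m = (F_max+F_min)/2 = 954 N
τ_a = K_W·8F_aD/(πd³) = 1.1640 × 80.683 = 93.918 MPa
τ_m = K_s·8F_mD/(πd³) = 1.0562 × 216.21 = 228.36 MPa
Soderberg: 1/n_f = τ_a/S_se + τ_m/S_sy = 93.918/284 + 228.36/655 = 0.33070 + 0.34864 = 0.67933
n_f = 1/0.67933 = 1.472

1.47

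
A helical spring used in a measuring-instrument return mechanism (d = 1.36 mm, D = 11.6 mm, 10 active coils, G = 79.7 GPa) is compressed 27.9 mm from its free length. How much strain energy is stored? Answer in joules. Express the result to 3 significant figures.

k = Gd⁴/(8D³N_a) = (79.7×10³)(1.36⁴)/(8·11.6³·10) = 2.1835 N/mm
U = ½kδ² = 0.5 × 2.1835 × 27.9² = 849.82 N·mm = 0.84982 J

0.850 J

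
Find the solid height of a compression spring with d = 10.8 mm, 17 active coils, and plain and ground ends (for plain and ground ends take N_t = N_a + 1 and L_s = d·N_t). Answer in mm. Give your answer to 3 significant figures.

194 mm

plain and ground ends: N_t = N_a + 1 = 17 + 1 = 18
L_s = d·N_t = 10.8 × 18 = 194.4 mm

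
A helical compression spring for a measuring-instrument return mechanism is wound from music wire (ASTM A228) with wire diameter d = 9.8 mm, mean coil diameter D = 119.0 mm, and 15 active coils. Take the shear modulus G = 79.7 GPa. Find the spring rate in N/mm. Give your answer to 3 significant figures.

k = Gd⁴/(8D³N_a) = (79.7×10³ × 9.8⁴) / (8 × 119.0³ × 15)
  = 7.35127e+08 / 2.02219e+08 = 3.6353 N/mm

3.64 N/mm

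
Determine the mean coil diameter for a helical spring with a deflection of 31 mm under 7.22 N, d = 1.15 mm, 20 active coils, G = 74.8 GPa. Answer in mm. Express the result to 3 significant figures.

15.2 mm

Required rate k = F/δ = 7.22/31 = 0.2329 N/mm
D = (Gd⁴/(8N_a·k))^(1/3) = (74.8×10³·1.15⁴/(8·20·0.2329))^(1/3)
  = (3510.73)^(1/3) = 15.1984 mm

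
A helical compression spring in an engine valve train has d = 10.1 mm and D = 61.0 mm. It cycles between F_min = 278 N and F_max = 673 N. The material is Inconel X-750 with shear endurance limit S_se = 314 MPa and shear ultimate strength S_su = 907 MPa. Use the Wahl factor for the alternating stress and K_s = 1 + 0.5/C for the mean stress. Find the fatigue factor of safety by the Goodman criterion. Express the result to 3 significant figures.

4.90

C = D/d = 61.0/10.1 = 6.0396; K_W = (4C−1)/(4C−4)+0.615/C = 1.2506; K_s = 1+0.5/C = 1.0828
F_a = (F_max−F_min)/2 = 197.5 N; F_m = (F_max+F_min)/2 = 475.5 N
τ_a = K_W·8F_aD/(πd³) = 1.2506 × 29.776 = 37.24 MPa
τ_m = K_s·8F_mD/(πd³) = 1.0828 × 71.69 = 77.625 MPa
Goodman: 1/n_f = τ_a/S_se + τ_m/S_su = 37.24/314 + 77.625/907 = 0.11860 + 0.08558 = 0.20418
n_f = 1/0.20418 = 4.898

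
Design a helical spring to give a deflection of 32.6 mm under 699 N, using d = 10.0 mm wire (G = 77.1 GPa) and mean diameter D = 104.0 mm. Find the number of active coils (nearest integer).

Required rate k = F/δ = 699/32.6 = 21.442 N/mm
N_a = Gd⁴/(8D³k) = (77.1×10³ × 10.0⁴)/(8 × 104.0³ × 21.442)
    = 7.71e+08 / 1.92952e+08 = 3.996 → 4 coils

4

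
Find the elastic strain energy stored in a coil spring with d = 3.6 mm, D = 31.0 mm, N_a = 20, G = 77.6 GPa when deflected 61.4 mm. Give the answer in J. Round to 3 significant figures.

5.15 J

k = Gd⁴/(8D³N_a) = (77.6×10³)(3.6⁴)/(8·31.0³·20) = 2.7344 N/mm
U = ½kδ² = 0.5 × 2.7344 × 61.4² = 5154.3 N·mm = 5.1543 J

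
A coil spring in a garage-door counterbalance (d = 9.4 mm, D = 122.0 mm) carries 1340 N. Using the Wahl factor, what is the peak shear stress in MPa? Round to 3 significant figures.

Spring index C = D/d = 122.0/9.4 = 12.9787
K_W = (4C−1)/(4C−4) + 0.615/C = 50.915/47.915 + 0.0474 = 1.1100
τ₀ = 8FD/(πd³) = 8·1340·122.0/(π·9.4³) = 1.30784e+06/2609.4 = 501.21 MPa
τ_max = K·τ₀ = 1.1100 × 501.21 = 556.34 MPa

556 MPa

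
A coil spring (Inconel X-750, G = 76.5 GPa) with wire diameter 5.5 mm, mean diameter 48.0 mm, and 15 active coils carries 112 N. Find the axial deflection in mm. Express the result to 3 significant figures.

k = Gd⁴/(8D³N_a) = (76.5×10³)(5.5⁴)/(8·48.0³·15) = 5.2748 N/mm
δ = F/k = 112 / 5.2748 = 21.233 mm

21.2 mm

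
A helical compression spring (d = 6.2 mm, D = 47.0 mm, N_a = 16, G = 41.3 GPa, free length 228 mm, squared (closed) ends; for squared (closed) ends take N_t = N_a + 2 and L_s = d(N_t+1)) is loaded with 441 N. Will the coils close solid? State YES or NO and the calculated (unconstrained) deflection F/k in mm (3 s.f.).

k = Gd⁴/(8D³N_a) = (41.3×10³)(6.2⁴)/(8·47.0³·16) = 4.5921 N/mm
N_t = 18; L_s = 6.2·19 = 117.8 mm; δ_solid = L₀ − L_s = 228 − 117.8 = 110.2 mm
δ = F/k = 441/4.5921 = 96.034 mm
δ < δ_solid → spring does not go solid

NO, δ = 96.0 mm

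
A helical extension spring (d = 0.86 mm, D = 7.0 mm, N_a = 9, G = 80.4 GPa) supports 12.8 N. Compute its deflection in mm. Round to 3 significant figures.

k = Gd⁴/(8D³N_a) = (80.4×10³)(0.86⁴)/(8·7.0³·9) = 1.7808 N/mm
δ = F/k = 12.8 / 1.7808 = 7.1876 mm

7.19 mm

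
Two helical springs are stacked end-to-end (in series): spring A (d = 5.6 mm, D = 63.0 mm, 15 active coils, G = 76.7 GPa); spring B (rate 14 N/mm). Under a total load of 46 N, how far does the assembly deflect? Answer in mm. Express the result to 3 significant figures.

k_A = Gd⁴/(8D³N_a) = (76.7×10³)(5.6⁴)/(8·63.0³·15) = 2.5139 N/mm
Series: 1/k_eq = 1/2.5139 + 1/14 = 0.46922; k_eq = 2.1312 N/mm
δ = F/k_eq = 46/2.1312 = 21.584 mm

21.6 mm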